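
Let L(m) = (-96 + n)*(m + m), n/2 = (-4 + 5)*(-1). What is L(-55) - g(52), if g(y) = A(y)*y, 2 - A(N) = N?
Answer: 13380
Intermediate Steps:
A(N) = 2 - N
n = -2 (n = 2*((-4 + 5)*(-1)) = 2*(1*(-1)) = 2*(-1) = -2)
L(m) = -196*m (L(m) = (-96 - 2)*(m + m) = -196*m)
g(y) = y*(2 - y) (g(y) = (2 - y)*y = y*(2 - y))
L(-55) - g(52) = -196*(-55) - 52*(2 - 1*52) = 10780 - 52*(2 - 52) = 10780 - 52*(-50) = 10780 - 1*(-2600) = 10780 + 2600 = 13380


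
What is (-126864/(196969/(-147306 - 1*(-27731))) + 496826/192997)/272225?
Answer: 2927816570431994/10348477143166925 ≈ 0.28292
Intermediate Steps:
(-126864/(196969/(-147306 - 1*(-27731))) + 496826/192997)/272225 = (-126864/(196969/(-147306 + 27731)) + 496826*(1/192997))*(1/272225) = (-126864/(196969/(-119575)) + 496826/192997)*(1/272225) = (-126864/(196969*(-1/119575)) + 496826/192997)*(1/272225) = (-126864/(-196969/119575) + 496826/192997)*(1/272225) = (-126864*(-119575/196969) + 496826/192997)*(1/272225) = (15169762800/196969 + 496826/192997)*(1/272225) = (2927816570431994/38014426093)*(1/272225) = 2927816570431994/10348477143166925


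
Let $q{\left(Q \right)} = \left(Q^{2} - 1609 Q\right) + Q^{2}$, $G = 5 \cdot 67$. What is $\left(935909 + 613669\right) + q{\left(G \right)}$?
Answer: $1235013$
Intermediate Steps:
$G = 335$
$q{\left(Q \right)} = - 1609 Q + 2 Q^{2}$
$\left(935909 + 613669\right) + q{\left(G \right)} = \left(935909 + 613669\right) + 335 \left(-1609 + 2 \cdot 335\right) = 1549578 + 335 \left(-1609 + 670\right) = 1549578 + 335 \left(-939\right) = 1549578 - 314565 = 1235013$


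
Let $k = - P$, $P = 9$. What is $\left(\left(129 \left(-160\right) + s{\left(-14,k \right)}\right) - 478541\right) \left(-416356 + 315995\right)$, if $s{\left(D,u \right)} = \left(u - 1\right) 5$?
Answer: $50103322391$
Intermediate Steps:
$k = -9$ ($k = \left(-1\right) 9 = -9$)
$s{\left(D,u \right)} = -5 + 5 u$ ($s{\left(D,u \right)} = \left(-1 + u\right) 5 = -5 + 5 u$)
$\left(\left(129 \left(-160\right) + s{\left(-14,k \right)}\right) - 478541\right) \left(-416356 + 315995\right) = \left(\left(129 \left(-160\right) + \left(-5 + 5 \left(-9\right)\right)\right) - 478541\right) \left(-416356 + 315995\right) = \left(\left(-20640 - 50\right) - 478541\right) \left(-100361\right) = \left(-20690 - 478541\right) \left(-100361\right) = \left(-499231\right) \left(-100361\right) = 50103322391$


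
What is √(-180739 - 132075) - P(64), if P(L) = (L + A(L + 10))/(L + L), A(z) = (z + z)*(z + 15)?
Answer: -3309/32 + I*√312814 ≈ -103.41 + 559.3*I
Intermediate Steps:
A(z) = 2*z*(15 + z) (A(z) = (2*z)*(15 + z) = 2*z*(15 + z))
P(L) = (L + 2*(10 + L)*(25 + L))/(2*L) (P(L) = (L + 2*(L + 10)*(15 + (L + 10)))/(L + L) = (L + 2*(10 + L)*(15 + (10 + L)))/((2*L)) = (L + 2*(10 + L)*(25 + L))*(1/(2*L)) = (L + 2*(10 + L)*(25 + L))/(2*L))
√(-180739 - 132075) - P(64) = √(-180739 - 132075) - (71/2 + 64 + 250/64) = √(-312814) - (71/2 + 64 + 250*(1/64)) = I*√312814 - (71/2 + 64 + 125/32) = I*√312814 - 1*3309/32 = I*√312814 - 3309/32 = -3309/32 + I*√312814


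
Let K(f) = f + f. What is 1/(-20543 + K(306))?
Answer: -1/19931 ≈ -5.0173e-5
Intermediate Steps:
K(f) = 2*f
1/(-20543 + K(306)) = 1/(-20543 + 2*306) = 1/(-20543 + 612) = 1/(-19931) = -1/19931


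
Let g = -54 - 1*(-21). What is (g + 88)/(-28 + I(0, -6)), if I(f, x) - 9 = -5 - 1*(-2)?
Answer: -5/2 ≈ -2.5000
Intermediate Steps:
I(f, x) = 6 (I(f, x) = 9 + (-5 - 1*(-2)) = 9 + (-5 + 2) = 9 - 3 = 6)
g = -33 (g = -54 + 21 = -33)
(g + 88)/(-28 + I(0, -6)) = (-33 + 88)/(-28 + 6) = 55/(-22) = 55*(-1/22) = -5/2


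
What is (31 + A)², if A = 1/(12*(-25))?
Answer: 86471401/90000 ≈ 960.79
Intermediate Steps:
A = -1/300 (A = (1/12)*(-1/25) = -1/300 ≈ -0.0033333)
(31 + A)² = (31 - 1/300)² = (9299/300)² = 86471401/90000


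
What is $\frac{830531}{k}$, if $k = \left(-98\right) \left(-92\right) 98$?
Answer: $\frac{830531}{883568} \approx 0.93997$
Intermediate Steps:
$k = 883568$ ($k = 9016 \cdot 98 = 883568$)
$\frac{830531}{k} = \frac{830531}{883568}$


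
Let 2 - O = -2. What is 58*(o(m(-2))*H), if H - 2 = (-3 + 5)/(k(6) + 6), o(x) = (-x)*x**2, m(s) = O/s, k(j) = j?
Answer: 3016/3 ≈ 1005.3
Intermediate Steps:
O = 4 (O = 2 - 1*(-2) = 2 + 2 = 4)
m(s) = 4/s
o(x) = -x**3
H = 13/6 (H = 2 + (-3 + 5)/(6 + 6) = 2 + 2/12 = 2 + 2*(1/12) = 2 + 1/6 = 13/6 ≈ 2.1667)
58*(o(m(-2))*H) = 58*(-(4/(-2))**3*(13/6)) = 58*(-(4*(-1/2))**3*(13/6)) = 58*(-1*(-2)**3*(13/6)) = 58*(-1*(-8)*(13/6)) = 58*(8*(13/6)) = 58*(52/3) = 3016/3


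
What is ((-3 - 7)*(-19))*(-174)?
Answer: -33060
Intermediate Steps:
((-3 - 7)*(-19))*(-174) = -10*(-19)*(-174) = 190*(-174) = -33060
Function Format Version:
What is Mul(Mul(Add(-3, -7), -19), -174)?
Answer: -33060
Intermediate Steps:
Mul(Mul(Add(-3, -7), -19), -174) = Mul(Mul(-10, -19), -174) = Mul(190, -174) = -33060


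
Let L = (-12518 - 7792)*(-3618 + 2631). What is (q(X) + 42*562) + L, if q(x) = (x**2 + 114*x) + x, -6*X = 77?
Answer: 722457463/36 ≈ 2.0068e+7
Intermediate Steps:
L = 20045970 (L = -20310*(-987) = 20045970)
X = -77/6 (X = -1/6*77 = -77/6 ≈ -12.833)
q(x) = x**2 + 115*x
(q(X) + 42*562) + L = (-77*(115 - 77/6)/6 + 42*562) + 20045970 = (-77/6*613/6 + 23604) + 20045970 = (-47201/36 + 23604) + 20045970 = 802543/36 + 20045970 = 722457463/36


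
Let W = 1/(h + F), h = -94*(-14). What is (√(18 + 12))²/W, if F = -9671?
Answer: -250650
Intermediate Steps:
h = 1316
W = -1/8355 (W = 1/(1316 - 9671) = 1/(-8355) = -1/8355 ≈ -0.00011969)
(√(18 + 12))²/W = (√(18 + 12))²/(-1/8355) = (√30)²*(-8355) = 30*(-8355) = -250650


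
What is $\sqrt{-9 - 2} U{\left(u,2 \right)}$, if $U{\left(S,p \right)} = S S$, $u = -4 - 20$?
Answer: $576 i \sqrt{11} \approx 1910.4 i$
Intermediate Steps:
$u = -24$ ($u = -4 - 20 = -24$)
$U{\left(S,p \right)} = S^{2}$
$\sqrt{-9 - 2} U{\left(u,2 \right)} = \sqrt{-9 - 2} \left(-24\right)^{2} = \sqrt{-11} \cdot 576 = i \sqrt{11} \cdot 576 = 576 i \sqrt{11}$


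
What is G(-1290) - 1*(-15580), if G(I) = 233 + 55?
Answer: 15868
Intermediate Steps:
G(I) = 288
G(-1290) - 1*(-15580) = 288 - 1*(-15580) = 288 + 15580 = 15868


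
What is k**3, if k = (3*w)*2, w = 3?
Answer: 5832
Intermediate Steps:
k = 18 (k = (3*3)*2 = 9*2 = 18)
k**3 = 18**3 = 5832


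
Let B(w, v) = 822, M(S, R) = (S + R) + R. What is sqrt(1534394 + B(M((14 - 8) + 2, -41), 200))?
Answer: 4*sqrt(95951) ≈ 1239.0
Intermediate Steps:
M(S, R) = S + 2*R (M(S, R) = (R + S) + R = S + 2*R)
sqrt(1534394 + B(M((14 - 8) + 2, -41), 200)) = sqrt(1534394 + 822) = sqrt(1535216) = 4*sqrt(95951)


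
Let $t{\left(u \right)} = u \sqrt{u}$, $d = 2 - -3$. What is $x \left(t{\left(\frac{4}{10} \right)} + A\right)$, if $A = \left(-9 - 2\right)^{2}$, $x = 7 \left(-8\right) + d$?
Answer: $-6171 - \frac{102 \sqrt{10}}{25} \approx -6183.9$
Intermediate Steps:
$d = 5$ ($d = 2 + 3 = 5$)
$t{\left(u \right)} = u^{\frac{3}{2}}$
$x = -51$ ($x = 7 \left(-8\right) + 5 = -56 + 5 = -51$)
$A = 121$ ($A = \left(-11\right)^{2} = 121$)
$x \left(t{\left(\frac{4}{10} \right)} + A\right) = - 51 \left(\left(\frac{4}{10}\right)^{\frac{3}{2}} + 121\right) = - 51 \left(\left(4 \cdot \frac{1}{10}\right)^{\frac{3}{2}} + 121\right) = - 51 \left(\left(\frac{2}{5}\right)^{\frac{3}{2}} + 121\right) = - 51 \left(\frac{2 \sqrt{10}}{25} + 121\right) = - 51 \left(121 + \frac{2 \sqrt{10}}{25}\right) = -6171 - \frac{102 \sqrt{10}}{25}$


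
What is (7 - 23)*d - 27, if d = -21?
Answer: 309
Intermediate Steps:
(7 - 23)*d - 27 = (7 - 23)*(-21) - 27 = -16*(-21) - 27 = 336 - 27 = 309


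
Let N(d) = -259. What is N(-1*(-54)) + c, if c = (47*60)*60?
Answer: 168941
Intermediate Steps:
c = 169200 (c = 2820*60 = 169200)
N(-1*(-54)) + c = -259 + 169200 = 168941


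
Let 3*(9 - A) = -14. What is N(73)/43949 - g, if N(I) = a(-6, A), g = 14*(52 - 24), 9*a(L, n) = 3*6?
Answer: -17228006/43949 ≈ -392.00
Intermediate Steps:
A = 41/3 (A = 9 - ⅓*(-14) = 9 + 14/3 = 41/3 ≈ 13.667)
a(L, n) = 2 (a(L, n) = (3*6)/9 = (⅑)*18 = 2)
g = 392 (g = 14*28 = 392)
N(I) = 2
N(73)/43949 - g = 2/43949 - 1*392 = 2*(1/43949) - 392 = 2/43949 - 392 = -17228006/43949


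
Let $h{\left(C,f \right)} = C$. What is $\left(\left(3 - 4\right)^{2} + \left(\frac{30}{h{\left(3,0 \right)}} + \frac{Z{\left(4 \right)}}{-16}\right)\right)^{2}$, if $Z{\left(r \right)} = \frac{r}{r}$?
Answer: $\frac{30625}{256} \approx 119.63$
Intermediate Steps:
$Z{\left(r \right)} = 1$
$\left(\left(3 - 4\right)^{2} + \left(\frac{30}{h{\left(3,0 \right)}} + \frac{Z{\left(4 \right)}}{-16}\right)\right)^{2} = \left(\left(3 - 4\right)^{2} + \left(\frac{30}{3} + 1 \frac{1}{-16}\right)\right)^{2} = \left(\left(-1\right)^{2} + \left(30 \cdot \frac{1}{3} + 1 \left(- \frac{1}{16}\right)\right)\right)^{2} = \left(1 + \left(10 - \frac{1}{16}\right)\right)^{2} = \left(1 + \frac{159}{16}\right)^{2} = \left(\frac{175}{16}\right)^{2} = \frac{30625}{256}$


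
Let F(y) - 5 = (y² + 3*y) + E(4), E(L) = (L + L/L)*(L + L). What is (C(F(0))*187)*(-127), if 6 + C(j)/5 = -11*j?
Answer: 59491245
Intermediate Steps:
E(L) = 2*L*(1 + L) (E(L) = (L + 1)*(2*L) = (1 + L)*(2*L) = 2*L*(1 + L))
F(y) = 45 + y² + 3*y (F(y) = 5 + ((y² + 3*y) + 2*4*(1 + 4)) = 5 + ((y² + 3*y) + 2*4*5) = 5 + ((y² + 3*y) + 40) = 5 + (40 + y² + 3*y) = 45 + y² + 3*y)
C(j) = -30 - 55*j (C(j) = -30 + 5*(-11*j) = -30 - 55*j)
(C(F(0))*187)*(-127) = ((-30 - 55*(45 + 0² + 3*0))*187)*(-127) = ((-30 - 55*(45 + 0 + 0))*187)*(-127) = ((-30 - 55*45)*187)*(-127) = ((-30 - 2475)*187)*(-127) = -2505*187*(-127) = -468435*(-127) = 59491245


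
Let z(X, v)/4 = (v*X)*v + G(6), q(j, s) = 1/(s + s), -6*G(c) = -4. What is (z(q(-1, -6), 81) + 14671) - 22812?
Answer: -30976/3 ≈ -10325.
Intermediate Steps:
G(c) = 2/3 (G(c) = -1/6*(-4) = 2/3)
q(j, s) = 1/(2*s)
z(X, v) = 8/3 + 4*X*v**2 (z(X, v) = 4*((v*X)*v + 2/3) = 4*((X*v)*v + 2/3) = 4*(X*v**2 + 2/3) = 4*(2/3 + X*v**2) = 8/3 + 4*X*v**2)
(z(q(-1, -6), 81) + 14671) - 22812 = ((8/3 + 4*((1/2)/(-6))*81**2) + 14671) - 22812 = ((8/3 + 4*((1/2)*(-1/6))*6561) + 14671) - 22812 = ((8/3 + 4*(-1/12)*6561) + 14671) - 22812 = ((8/3 - 2187) + 14671) - 22812 = (-6553/3 + 14671) - 22812 = 37460/3 - 22812 = -30976/3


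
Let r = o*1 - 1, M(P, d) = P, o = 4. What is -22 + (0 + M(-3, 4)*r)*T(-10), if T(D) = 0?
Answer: -22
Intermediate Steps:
r = 3 (r = 4*1 - 1 = 4 - 1 = 3)
-22 + (0 + M(-3, 4)*r)*T(-10) = -22 + (0 - 3*3)*0 = -22 + (0 - 9)*0 = -22 - 9*0 = -22 + 0 = -22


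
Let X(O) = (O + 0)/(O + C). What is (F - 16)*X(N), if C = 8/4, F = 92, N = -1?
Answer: -76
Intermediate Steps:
C = 2 (C = 8*(¼) = 2)
X(O) = O/(2 + O) (X(O) = (O + 0)/(O + 2) = O/(2 + O))
(F - 16)*X(N) = (92 - 16)*(-1/(2 - 1)) = 76*(-1/1) = 76*(-1*1) = 76*(-1) = -76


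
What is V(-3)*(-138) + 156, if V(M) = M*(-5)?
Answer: -1914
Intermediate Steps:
V(M) = -5*M
V(-3)*(-138) + 156 = -5*(-3)*(-138) + 156 = 15*(-138) + 156 = -2070 + 156 = -1914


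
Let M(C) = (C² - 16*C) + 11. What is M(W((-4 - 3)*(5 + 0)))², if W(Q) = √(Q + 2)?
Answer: -7964 + 704*I*√33 ≈ -7964.0 + 4044.2*I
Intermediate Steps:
W(Q) = √(2 + Q)
M(C) = 11 + C² - 16*C
M(W((-4 - 3)*(5 + 0)))² = (11 + (√(2 + (-4 - 3)*(5 + 0)))² - 16*√(2 + (-4 - 3)*(5 + 0)))² = (11 + (√(2 - 7*5))² - 16*√(2 - 7*5))² = (11 + (√(2 - 35))² - 16*√(2 - 35))² = (11 + (√(-33))² - 16*I*√33)² = (11 + (I*√33)² - 16*I*√33)² = (11 - 33 - 16*I*√33)² = (-22 - 16*I*√33)²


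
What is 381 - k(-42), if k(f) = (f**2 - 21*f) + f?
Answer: -2223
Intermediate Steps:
k(f) = f**2 - 20*f
381 - k(-42) = 381 - (-42)*(-20 - 42) = 381 - (-42)*(-62) = 381 - 1*2604 = 381 - 2604 = -2223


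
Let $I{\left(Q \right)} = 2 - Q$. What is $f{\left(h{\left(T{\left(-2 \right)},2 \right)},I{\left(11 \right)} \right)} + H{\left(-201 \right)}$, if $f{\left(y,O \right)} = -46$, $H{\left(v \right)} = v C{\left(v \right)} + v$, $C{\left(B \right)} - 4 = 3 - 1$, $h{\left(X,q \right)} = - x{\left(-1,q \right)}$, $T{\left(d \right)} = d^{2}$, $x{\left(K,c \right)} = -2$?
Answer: $-1453$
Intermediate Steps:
$h{\left(X,q \right)} = 2$ ($h{\left(X,q \right)} = \left(-1\right) \left(-2\right) = 2$)
$C{\left(B \right)} = 6$ ($C{\left(B \right)} = 4 + \left(3 - 1\right) = 4 + 2 = 6$)
$H{\left(v \right)} = 7 v$ ($H{\left(v \right)} = v 6 + v = 6 v + v = 7 v$)
$f{\left(h{\left(T{\left(-2 \right)},2 \right)},I{\left(11 \right)} \right)} + H{\left(-201 \right)} = -46 + 7 \left(-201\right) = -46 - 1407 = -1453$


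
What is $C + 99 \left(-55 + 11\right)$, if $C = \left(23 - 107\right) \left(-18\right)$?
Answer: $-2844$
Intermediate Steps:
$C = 1512$ ($C = \left(-84\right) \left(-18\right) = 1512$)
$C + 99 \left(-55 + 11\right) = 1512 + 99 \left(-55 + 11\right) = 1512 + 99 \left(-44\right) = 1512 - 4356 = -2844$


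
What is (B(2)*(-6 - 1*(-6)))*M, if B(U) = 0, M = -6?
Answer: 0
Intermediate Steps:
(B(2)*(-6 - 1*(-6)))*M = (0*(-6 - 1*(-6)))*(-6) = (0*(-6 + 6))*(-6) = (0*0)*(-6) = 0*(-6) = 0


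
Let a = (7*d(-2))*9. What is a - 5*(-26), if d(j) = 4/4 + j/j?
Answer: 256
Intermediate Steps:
d(j) = 2 (d(j) = 4*(1/4) + 1 = 1 + 1 = 2)
a = 126 (a = (7*2)*9 = 14*9 = 126)
a - 5*(-26) = 126 - 5*(-26) = 126 + 130 = 256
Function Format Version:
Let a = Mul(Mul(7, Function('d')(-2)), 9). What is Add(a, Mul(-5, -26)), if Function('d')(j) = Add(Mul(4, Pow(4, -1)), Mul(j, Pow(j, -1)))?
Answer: 256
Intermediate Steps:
Function('d')(j) = 2 (Function('d')(j) = Add(Mul(4, Rational(1, 4)), 1) = Add(1, 1) = 2)
a = 126 (a = Mul(Mul(7, 2), 9) = Mul(14, 9) = 126)
Add(a, Mul(-5, -26)) = Add(126, Mul(-5, -26)) = Add(126, 130) = 256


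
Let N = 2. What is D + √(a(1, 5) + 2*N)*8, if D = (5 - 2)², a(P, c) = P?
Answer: 9 + 8*√5 ≈ 26.889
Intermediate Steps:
D = 9 (D = 3² = 9)
D + √(a(1, 5) + 2*N)*8 = 9 + √(1 + 2*2)*8 = 9 + √(1 + 4)*8 = 9 + √5*8 = 9 + 8*√5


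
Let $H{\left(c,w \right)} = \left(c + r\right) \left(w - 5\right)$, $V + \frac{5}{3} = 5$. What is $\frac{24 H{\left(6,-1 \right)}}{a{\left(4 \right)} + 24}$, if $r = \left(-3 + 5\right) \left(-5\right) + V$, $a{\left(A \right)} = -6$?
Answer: $\frac{16}{3} \approx 5.3333$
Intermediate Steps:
$V = \frac{10}{3}$ ($V = - \frac{5}{3} + 5 = \frac{10}{3} \approx 3.3333$)
$r = - \frac{20}{3}$ ($r = \left(-3 + 5\right) \left(-5\right) + \frac{10}{3} = 2 \left(-5\right) + \frac{10}{3} = -10 + \frac{10}{3} = - \frac{20}{3} \approx -6.6667$)
$H{\left(c,w \right)} = \left(-5 + w\right) \left(- \frac{20}{3} + c\right)$ ($H{\left(c,w \right)} = \left(c - \frac{20}{3}\right) \left(w - 5\right) = \left(- \frac{20}{3} + c\right) \left(-5 + w\right) = \left(-5 + w\right) \left(- \frac{20}{3} + c\right)$)
$\frac{24 H{\left(6,-1 \right)}}{a{\left(4 \right)} + 24} = \frac{24 \left(\frac{100}{3} - 30 - - \frac{20}{3} + 6 \left(-1\right)\right)}{-6 + 24} = \frac{24 \left(\frac{100}{3} - 30 + \frac{20}{3} - 6\right)}{18} = 24 \cdot 4 \cdot \frac{1}{18} = 96 \cdot \frac{1}{18} = \frac{16}{3}$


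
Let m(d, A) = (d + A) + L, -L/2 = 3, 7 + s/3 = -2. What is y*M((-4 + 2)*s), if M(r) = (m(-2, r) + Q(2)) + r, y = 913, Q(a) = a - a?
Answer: 91300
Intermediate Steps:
s = -27 (s = -21 + 3*(-2) = -21 - 6 = -27)
L = -6 (L = -2*3 = -6)
m(d, A) = -6 + A + d (m(d, A) = (d + A) - 6 = (A + d) - 6 = -6 + A + d)
Q(a) = 0
M(r) = -8 + 2*r (M(r) = ((-6 + r - 2) + 0) + r = ((-8 + r) + 0) + r = (-8 + r) + r = -8 + 2*r)
y*M((-4 + 2)*s) = 913*(-8 + 2*((-4 + 2)*(-27))) = 913*(-8 + 2*(-2*(-27))) = 913*(-8 + 2*54) = 913*(-8 + 108) = 913*100 = 91300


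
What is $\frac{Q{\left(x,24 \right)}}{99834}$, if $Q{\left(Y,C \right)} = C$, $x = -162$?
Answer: $\frac{4}{16639} \approx 0.0002404$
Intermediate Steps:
$\frac{Q{\left(x,24 \right)}}{99834} = \frac{24}{99834} = 24 \cdot \frac{1}{99834} = \frac{4}{16639}$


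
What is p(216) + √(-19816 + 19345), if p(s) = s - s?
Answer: I*√471 ≈ 21.703*I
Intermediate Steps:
p(s) = 0
p(216) + √(-19816 + 19345) = 0 + √(-19816 + 19345) = 0 + √(-471) = 0 + I*√471 = I*√471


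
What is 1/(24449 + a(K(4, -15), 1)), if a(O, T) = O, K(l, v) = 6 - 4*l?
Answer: 1/24439 ≈ 4.0918e-5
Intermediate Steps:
1/(24449 + a(K(4, -15), 1)) = 1/(24449 + (6 - 4*4)) = 1/(24449 + (6 - 16)) = 1/(24449 - 10) = 1/24439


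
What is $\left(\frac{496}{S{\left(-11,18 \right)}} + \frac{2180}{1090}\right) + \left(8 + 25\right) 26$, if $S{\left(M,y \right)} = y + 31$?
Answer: $\frac{42636}{49} \approx 870.12$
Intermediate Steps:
$S{\left(M,y \right)} = 31 + y$
$\left(\frac{496}{S{\left(-11,18 \right)}} + \frac{2180}{1090}\right) + \left(8 + 25\right) 26 = \left(\frac{496}{31 + 18} + \frac{2180}{1090}\right) + \left(8 + 25\right) 26 = \left(\frac{496}{49} + 2180 \cdot \frac{1}{1090}\right) + 33 \cdot 26 = \left(496 \cdot \frac{1}{49} + 2\right) + 858 = \left(\frac{496}{49} + 2\right) + 858 = \frac{594}{49} + 858 = \frac{42636}{49}$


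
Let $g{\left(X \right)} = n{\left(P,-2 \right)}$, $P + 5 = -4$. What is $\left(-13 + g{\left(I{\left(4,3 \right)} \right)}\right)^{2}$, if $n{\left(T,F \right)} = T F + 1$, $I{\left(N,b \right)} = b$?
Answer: $36$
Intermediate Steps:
$P = -9$ ($P = -5 - 4 = -9$)
$n{\left(T,F \right)} = 1 + F T$ ($n{\left(T,F \right)} = F T + 1 = 1 + F T$)
$g{\left(X \right)} = 19$ ($g{\left(X \right)} = 1 - -18 = 1 + 18 = 19$)
$\left(-13 + g{\left(I{\left(4,3 \right)} \right)}\right)^{2} = \left(-13 + 19\right)^{2} = 6^{2} = 36$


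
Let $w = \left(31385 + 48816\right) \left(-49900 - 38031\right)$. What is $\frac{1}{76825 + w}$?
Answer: $- \frac{1}{7052077306} \approx -1.418 \cdot 10^{-10}$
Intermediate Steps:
$w = -7052154131$ ($w = 80201 \left(-87931\right) = -7052154131$)
$\frac{1}{76825 + w} = \frac{1}{76825 - 7052154131} = \frac{1}{-7052077306} = - \frac{1}{7052077306}$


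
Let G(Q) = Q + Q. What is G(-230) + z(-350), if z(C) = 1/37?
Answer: -17019/37 ≈ -459.97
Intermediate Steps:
z(C) = 1/37
G(Q) = 2*Q
G(-230) + z(-350) = 2*(-230) + 1/37 = -460 + 1/37 = -17019/37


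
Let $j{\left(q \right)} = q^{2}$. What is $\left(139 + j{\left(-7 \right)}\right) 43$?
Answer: $8084$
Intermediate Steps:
$\left(139 + j{\left(-7 \right)}\right) 43 = \left(139 + \left(-7\right)^{2}\right) 43 = \left(139 + 49\right) 43 = 188 \cdot 43 = 8084$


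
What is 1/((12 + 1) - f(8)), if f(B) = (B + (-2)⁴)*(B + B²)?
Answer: -1/1715 ≈ -0.00058309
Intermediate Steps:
f(B) = (16 + B)*(B + B²) (f(B) = (B + 16)*(B + B²) = (16 + B)*(B + B²))
1/((12 + 1) - f(8)) = 1/((12 + 1) - 8*(16 + 8² + 17*8)) = 1/(13 - 8*(16 + 64 + 136)) = 1/(13 - 8*216) = 1/(13 - 1*1728) = 1/(13 - 1728) = 1/(-1715) = -1/1715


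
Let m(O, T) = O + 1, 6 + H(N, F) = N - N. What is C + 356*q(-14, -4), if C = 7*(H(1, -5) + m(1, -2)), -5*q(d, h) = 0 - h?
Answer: -1564/5 ≈ -312.80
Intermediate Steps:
H(N, F) = -6 (H(N, F) = -6 + (N - N) = -6 + 0 = -6)
m(O, T) = 1 + O
q(d, h) = h/5 (q(d, h) = -(0 - h)/5 = -(-1)*h/5 = h/5)
C = -28 (C = 7*(-6 + (1 + 1)) = 7*(-6 + 2) = 7*(-4) = -28)
C + 356*q(-14, -4) = -28 + 356*((⅕)*(-4)) = -28 + 356*(-⅘) = -28 - 1424/5 = -1564/5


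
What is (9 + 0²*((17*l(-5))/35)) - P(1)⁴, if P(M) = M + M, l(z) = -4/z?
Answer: -7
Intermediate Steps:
P(M) = 2*M
(9 + 0²*((17*l(-5))/35)) - P(1)⁴ = (9 + 0²*((17*(-4/(-5)))/35)) - (2*1)⁴ = (9 + 0*((17*(-4*(-⅕)))*(1/35))) - 1*2⁴ = (9 + 0*((17*(⅘))*(1/35))) - 1*16 = (9 + 0*((68/5)*(1/35))) - 16 = (9 + 0*(68/175)) - 16 = (9 + 0) - 16 = 9 - 16 = -7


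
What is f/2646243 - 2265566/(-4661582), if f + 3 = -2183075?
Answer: -2090679470429/6167839368213 ≈ -0.33896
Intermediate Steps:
f = -2183078 (f = -3 - 2183075 = -2183078)
f/2646243 - 2265566/(-4661582) = -2183078/2646243 - 2265566/(-4661582) = -2183078*1/2646243 - 2265566*(-1/4661582) = -2183078/2646243 + 1132783/2330791 = -2090679470429/6167839368213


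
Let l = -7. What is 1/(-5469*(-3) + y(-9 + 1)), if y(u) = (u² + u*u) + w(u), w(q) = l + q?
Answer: 1/16520 ≈ 6.0533e-5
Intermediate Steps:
w(q) = -7 + q
y(u) = -7 + u + 2*u² (y(u) = (u² + u*u) + (-7 + u) = (u² + u²) + (-7 + u) = 2*u² + (-7 + u) = -7 + u + 2*u²)
1/(-5469*(-3) + y(-9 + 1)) = 1/(-5469*(-3) + (-7 + (-9 + 1) + 2*(-9 + 1)²)) = 1/(16407 + (-7 - 8 + 2*(-8)²)) = 1/(16407 + (-7 - 8 + 2*64)) = 1/(16407 + (-7 - 8 + 128)) = 1/(16407 + 113) = 1/16520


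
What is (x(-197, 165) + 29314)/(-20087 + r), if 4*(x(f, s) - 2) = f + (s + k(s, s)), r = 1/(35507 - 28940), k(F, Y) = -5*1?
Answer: -769829709/527645312 ≈ -1.4590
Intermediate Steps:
k(F, Y) = -5
r = 1/6567 ≈ 0.00015228
x(f, s) = ¾ + f/4 + s/4 (x(f, s) = 2 + (f + (s - 5))/4 = 2 + (f + (-5 + s))/4 = 2 + (-5 + f + s)/4 = 2 + (-5/4 + f/4 + s/4) = ¾ + f/4 + s/4)
(x(-197, 165) + 29314)/(-20087 + r) = ((¾ + (¼)*(-197) + (¼)*165) + 29314)/(-20087 + 1/6567) = ((¾ - 197/4 + 165/4) + 29314)/(-131911328/6567) = (-29/4 + 29314)*(-6567/131911328) = (117227/4)*(-6567/131911328) = -769829709/527645312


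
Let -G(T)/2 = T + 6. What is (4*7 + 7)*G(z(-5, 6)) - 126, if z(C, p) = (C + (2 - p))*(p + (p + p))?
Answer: 10794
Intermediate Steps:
z(C, p) = 3*p*(2 + C - p) (z(C, p) = (2 + C - p)*(p + 2*p) = (2 + C - p)*(3*p) = 3*p*(2 + C - p))
G(T) = -12 - 2*T (G(T) = -2*(T + 6) = -2*(6 + T) = -12 - 2*T)
(4*7 + 7)*G(z(-5, 6)) - 126 = (4*7 + 7)*(-12 - 6*6*(2 - 5 - 1*6)) - 126 = (28 + 7)*(-12 - 6*6*(2 - 5 - 6)) - 126 = 35*(-12 - 6*6*(-9)) - 126 = 35*(-12 - 2*(-162)) - 126 = 35*(-12 + 324) - 126 = 35*312 - 126 = 10920 - 126 = 10794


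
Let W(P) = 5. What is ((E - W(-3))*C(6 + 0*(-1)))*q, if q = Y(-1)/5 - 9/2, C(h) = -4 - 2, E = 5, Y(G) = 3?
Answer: 0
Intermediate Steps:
C(h) = -6
q = -39/10 (q = 3/5 - 9/2 = 3*(⅕) - 9*½ = ⅗ - 9/2 = -39/10 ≈ -3.9000)
((E - W(-3))*C(6 + 0*(-1)))*q = ((5 - 1*5)*(-6))*(-39/10) = ((5 - 5)*(-6))*(-39/10) = (0*(-6))*(-39/10) = 0*(-39/10) = 0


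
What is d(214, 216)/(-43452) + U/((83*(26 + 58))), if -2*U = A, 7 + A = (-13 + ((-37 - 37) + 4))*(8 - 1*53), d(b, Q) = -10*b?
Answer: -1376551/6311403 ≈ -0.21811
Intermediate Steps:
A = 3728 (A = -7 + (-13 + ((-37 - 37) + 4))*(8 - 1*53) = -7 + (-13 + (-74 + 4))*(8 - 53) = -7 + (-13 - 70)*(-45) = -7 - 83*(-45) = -7 + 3735 = 3728)
U = -1864 (U = -1/2*3728 = -1864)
d(214, 216)/(-43452) + U/((83*(26 + 58))) = -10*214/(-43452) - 1864*1/(83*(26 + 58)) = -2140*(-1/43452) - 1864/(83*84) = 535/10863 - 1864/6972 = 535/10863 - 1864*1/6972 = 535/10863 - 466/1743 = -1376551/6311403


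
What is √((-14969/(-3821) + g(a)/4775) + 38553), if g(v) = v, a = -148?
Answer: √513408171026935562/3649055 ≈ 196.36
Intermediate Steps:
√((-14969/(-3821) + g(a)/4775) + 38553) = √((-14969/(-3821) - 148/4775) + 38553) = √((-14969*(-1/3821) - 148*1/4775) + 38553) = √((14969/3821 - 148/4775) + 38553) = √(70911467/18245275 + 38553) = √(703480998542/18245275) = √513408171026935562/3649055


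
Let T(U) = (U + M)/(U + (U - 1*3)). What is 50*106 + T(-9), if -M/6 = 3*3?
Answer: 5303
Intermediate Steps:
M = -54 (M = -18*3 = -6*9 = -54)
T(U) = (-54 + U)/(-3 + 2*U) (T(U) = (U - 54)/(U + (U - 1*3)) = (-54 + U)/(U + (U - 3)) = (-54 + U)/(U + (-3 + U)) = (-54 + U)/(-3 + 2*U))
50*106 + T(-9) = 50*106 + (-54 - 9)/(-3 + 2*(-9)) = 5300 - 63/(-3 - 18) = 5300 - 63/(-21) = 5300 - 1/21*(-63) = 5300 + 3 = 5303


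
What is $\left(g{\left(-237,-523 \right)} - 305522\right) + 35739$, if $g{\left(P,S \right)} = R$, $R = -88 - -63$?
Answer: $-269808$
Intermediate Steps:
$R = -25$ ($R = -88 + 63 = -25$)
$g{\left(P,S \right)} = -25$
$\left(g{\left(-237,-523 \right)} - 305522\right) + 35739 = \left(-25 - 305522\right) + 35739 = -305547 + 35739 = -269808$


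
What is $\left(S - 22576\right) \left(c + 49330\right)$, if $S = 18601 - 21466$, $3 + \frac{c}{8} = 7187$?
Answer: $-2717149682$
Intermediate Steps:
$c = 57472$ ($c = -24 + 8 \cdot 7187 = -24 + 57496 = 57472$)
$S = -2865$
$\left(S - 22576\right) \left(c + 49330\right) = \left(-2865 - 22576\right) \left(57472 + 49330\right) = \left(-25441\right) 106802 = -2717149682$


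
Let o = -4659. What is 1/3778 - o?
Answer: 17601703/3778 ≈ 4659.0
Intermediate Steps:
1/3778 - o = 1/3778 - 1*(-4659) = 1/3778 + 4659 = 17601703/3778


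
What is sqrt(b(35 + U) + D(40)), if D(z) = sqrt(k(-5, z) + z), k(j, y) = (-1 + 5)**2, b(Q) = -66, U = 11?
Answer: sqrt(-66 + 2*sqrt(14)) ≈ 7.6496*I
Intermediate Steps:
k(j, y) = 16 (k(j, y) = 4**2 = 16)
D(z) = sqrt(16 + z)
sqrt(b(35 + U) + D(40)) = sqrt(-66 + sqrt(16 + 40)) = sqrt(-66 + sqrt(56)) = sqrt(-66 + 2*sqrt(14))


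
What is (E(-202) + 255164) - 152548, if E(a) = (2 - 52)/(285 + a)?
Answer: 8517078/83 ≈ 1.0262e+5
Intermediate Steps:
E(a) = -50/(285 + a)
(E(-202) + 255164) - 152548 = (-50/(285 - 202) + 255164) - 152548 = (-50/83 + 255164) - 152548 = 21178562/83 - 152548 = 8517078/83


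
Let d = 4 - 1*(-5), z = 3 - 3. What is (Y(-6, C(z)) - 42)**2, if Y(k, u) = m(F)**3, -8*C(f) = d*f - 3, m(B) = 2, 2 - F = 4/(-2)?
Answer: 1156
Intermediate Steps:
z = 0
F = 4 (F = 2 - 4/(-2) = 2 - 4*(-1)/2 = 2 - 1*(-2) = 2 + 2 = 4)
d = 9 (d = 4 + 5 = 9)
C(f) = 3/8 - 9*f/8 (C(f) = -(9*f - 3)/8 = -(-3 + 9*f)/8 = 3/8 - 9*f/8)
Y(k, u) = 8 (Y(k, u) = 2**3 = 8)
(Y(-6, C(z)) - 42)**2 = (8 - 42)**2 = (-34)**2 = 1156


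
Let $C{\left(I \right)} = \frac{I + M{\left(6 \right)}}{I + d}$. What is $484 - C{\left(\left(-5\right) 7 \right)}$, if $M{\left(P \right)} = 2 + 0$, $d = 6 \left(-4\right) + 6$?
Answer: $\frac{25619}{53} \approx 483.38$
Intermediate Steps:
$d = -18$ ($d = -24 + 6 = -18$)
$M{\left(P \right)} = 2$
$C{\left(I \right)} = \frac{2 + I}{-18 + I}$ ($C{\left(I \right)} = \frac{I + 2}{I - 18} = \frac{2 + I}{-18 + I}$)
$484 - C{\left(\left(-5\right) 7 \right)} = 484 - \frac{2 - 35}{-18 - 35} = 484 - \frac{1}{-53} \left(-33\right) = 484 - \left(- \frac{1}{53}\right) \left(-33\right) = 484 - \frac{33}{53} = \frac{25619}{53}$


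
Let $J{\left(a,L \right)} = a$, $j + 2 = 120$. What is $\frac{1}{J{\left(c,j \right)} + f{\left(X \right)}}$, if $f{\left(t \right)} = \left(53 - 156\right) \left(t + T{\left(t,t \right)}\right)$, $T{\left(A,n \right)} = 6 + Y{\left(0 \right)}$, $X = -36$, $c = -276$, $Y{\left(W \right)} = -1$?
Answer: $\frac{1}{2917} \approx 0.00034282$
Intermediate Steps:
$j = 118$ ($j = -2 + 120 = 118$)
$T{\left(A,n \right)} = 5$ ($T{\left(A,n \right)} = 6 - 1 = 5$)
$f{\left(t \right)} = -515 - 103 t$ ($f{\left(t \right)} = \left(53 - 156\right) \left(t + 5\right) = - 103 \left(5 + t\right) = -515 - 103 t$)
$\frac{1}{J{\left(c,j \right)} + f{\left(X \right)}} = \frac{1}{-276 - -3193} = \frac{1}{-276 + \left(-515 + 3708\right)} = \frac{1}{-276 + 3193} = \frac{1}{2917}$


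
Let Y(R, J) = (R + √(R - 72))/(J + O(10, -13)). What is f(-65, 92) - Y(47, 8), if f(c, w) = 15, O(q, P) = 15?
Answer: 298/23 - 5*I/23 ≈ 12.957 - 0.21739*I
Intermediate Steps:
Y(R, J) = (R + √(-72 + R))/(15 + J) (Y(R, J) = (R + √(R - 72))/(J + 15) = (R + √(-72 + R))/(15 + J))
f(-65, 92) - Y(47, 8) = 15 - (47 + √(-72 + 47))/(15 + 8) = 15 - (47 + √(-25))/23 = 15 - (47 + 5*I)/23 = 15 - (47/23 + 5*I/23) = 15 + (-47/23 - 5*I/23) = 298/23 - 5*I/23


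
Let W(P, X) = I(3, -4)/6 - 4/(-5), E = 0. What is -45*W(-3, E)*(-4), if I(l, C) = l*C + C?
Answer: -336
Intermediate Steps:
I(l, C) = C + C*l (I(l, C) = C*l + C = C + C*l)
W(P, X) = -28/15 (W(P, X) = -4*(1 + 3)/6 - 4/(-5) = -4*4*(⅙) - 4*(-⅕) = -16*⅙ + ⅘ = -8/3 + ⅘ = -28/15)
-45*W(-3, E)*(-4) = -45*(-28/15)*(-4) = 84*(-4) = -336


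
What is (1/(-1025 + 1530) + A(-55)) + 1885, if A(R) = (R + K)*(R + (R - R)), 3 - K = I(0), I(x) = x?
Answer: 2396226/505 ≈ 4745.0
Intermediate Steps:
K = 3 (K = 3 - 1*0 = 3 + 0 = 3)
A(R) = R*(3 + R) (A(R) = (R + 3)*(R + (R - R)) = (3 + R)*(R + 0) = (3 + R)*R = R*(3 + R))
(1/(-1025 + 1530) + A(-55)) + 1885 = (1/(-1025 + 1530) - 55*(3 - 55)) + 1885 = (1/505 - 55*(-52)) + 1885 = (1/505 + 2860) + 1885 = 1444301/505 + 1885 = 2396226/505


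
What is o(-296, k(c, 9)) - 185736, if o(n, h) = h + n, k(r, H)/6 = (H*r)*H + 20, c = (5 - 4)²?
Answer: -185426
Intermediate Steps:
c = 1 (c = 1² = 1)
k(r, H) = 120 + 6*r*H² (k(r, H) = 6*((H*r)*H + 20) = 6*(r*H² + 20) = 6*(20 + r*H²) = 120 + 6*r*H²)
o(-296, k(c, 9)) - 185736 = ((120 + 6*1*9²) - 296) - 185736 = ((120 + 6*1*81) - 296) - 185736 = ((120 + 486) - 296) - 185736 = (606 - 296) - 185736 = 310 - 185736 = -185426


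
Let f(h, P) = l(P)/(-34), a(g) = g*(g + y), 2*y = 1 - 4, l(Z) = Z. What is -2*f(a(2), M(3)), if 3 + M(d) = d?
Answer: 0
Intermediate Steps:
y = -3/2 (y = (1 - 4)/2 = (1/2)*(-3) = -3/2 ≈ -1.5000)
a(g) = g*(-3/2 + g) (a(g) = g*(g - 3/2) = g*(-3/2 + g))
M(d) = -3 + d
f(h, P) = -P/34 (f(h, P) = P/(-34) = P*(-1/34) = -P/34)
-2*f(a(2), M(3)) = -(-1)*(-3 + 3)/17 = -(-1)*0/17 = -2*0 = 0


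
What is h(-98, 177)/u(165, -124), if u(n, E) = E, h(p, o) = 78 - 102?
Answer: 6/31 ≈ 0.19355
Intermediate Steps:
h(p, o) = -24
h(-98, 177)/u(165, -124) = -24/(-124) = -24*(-1/124) = 6/31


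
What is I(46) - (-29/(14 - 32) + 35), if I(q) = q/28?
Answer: -2203/63 ≈ -34.968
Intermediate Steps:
I(q) = q/28 (I(q) = q*(1/28) = q/28)
I(46) - (-29/(14 - 32) + 35) = (1/28)*46 - (-29/(14 - 32) + 35) = 23/14 - (-29/(-18) + 35) = 23/14 - (-1/18*(-29) + 35) = 23/14 - (29/18 + 35) = 23/14 - 1*659/18 = 23/14 - 659/18 = -2203/63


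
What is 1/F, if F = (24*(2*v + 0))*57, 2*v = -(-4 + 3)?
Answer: 1/1368 ≈ 0.00073099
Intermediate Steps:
v = ½ (v = (-(-4 + 3))/2 = (-1*(-1))/2 = (½)*1 = ½ ≈ 0.50000)
F = 1368 (F = (24*(2*(½) + 0))*57 = (24*(1 + 0))*57 = (24*1)*57 = 24*57 = 1368)
1/F = 1/1368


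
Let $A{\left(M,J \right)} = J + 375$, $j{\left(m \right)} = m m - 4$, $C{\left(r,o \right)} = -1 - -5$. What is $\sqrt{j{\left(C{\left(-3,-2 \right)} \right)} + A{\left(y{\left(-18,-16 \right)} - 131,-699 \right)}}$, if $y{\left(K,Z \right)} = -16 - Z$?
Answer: $2 i \sqrt{78} \approx 17.664 i$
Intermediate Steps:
$C{\left(r,o \right)} = 4$ ($C{\left(r,o \right)} = -1 + 5 = 4$)
$j{\left(m \right)} = -4 + m^{2}$ ($j{\left(m \right)} = m^{2} - 4 = -4 + m^{2}$)
$A{\left(M,J \right)} = 375 + J$
$\sqrt{j{\left(C{\left(-3,-2 \right)} \right)} + A{\left(y{\left(-18,-16 \right)} - 131,-699 \right)}} = \sqrt{\left(-4 + 4^{2}\right) + \left(375 - 699\right)} = \sqrt{\left(-4 + 16\right) - 324} = \sqrt{12 - 324} = \sqrt{-312} = 2 i \sqrt{78}$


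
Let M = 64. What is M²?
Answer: 4096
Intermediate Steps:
M² = 64² = 4096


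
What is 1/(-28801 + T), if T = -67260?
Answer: -1/96061 ≈ -1.0410e-5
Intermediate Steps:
1/(-28801 + T) = 1/(-28801 - 67260) = 1/(-96061) = -1/96061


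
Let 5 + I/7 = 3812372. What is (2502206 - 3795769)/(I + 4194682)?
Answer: -1293563/30881251 ≈ -0.041888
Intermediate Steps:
I = 26686569 (I = -35 + 7*3812372 = -35 + 26686604 = 26686569)
(2502206 - 3795769)/(I + 4194682) = (2502206 - 3795769)/(26686569 + 4194682) = -1293563/30881251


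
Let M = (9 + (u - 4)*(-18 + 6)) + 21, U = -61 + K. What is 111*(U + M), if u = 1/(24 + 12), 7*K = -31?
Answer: 9509/7 ≈ 1358.4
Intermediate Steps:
K = -31/7 (K = (⅐)*(-31) = -31/7 ≈ -4.4286)
U = -458/7 (U = -61 - 31/7 = -458/7 ≈ -65.429)
u = 1/36 ≈ 0.027778
M = 233/3 (M = (9 + (1/36 - 4)*(-18 + 6)) + 21 = (9 - 143/36*(-12)) + 21 = (9 + 143/3) + 21 = 170/3 + 21 = 233/3 ≈ 77.667)
111*(U + M) = 111*(-458/7 + 233/3) = 111*(257/21) = 9509/7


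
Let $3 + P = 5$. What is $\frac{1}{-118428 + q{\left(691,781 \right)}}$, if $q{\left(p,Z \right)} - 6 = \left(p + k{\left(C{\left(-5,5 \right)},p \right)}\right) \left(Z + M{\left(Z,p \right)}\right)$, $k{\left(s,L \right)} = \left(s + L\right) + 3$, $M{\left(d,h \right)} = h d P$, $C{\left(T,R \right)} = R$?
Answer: $\frac{1}{1501252548} \approx 6.6611 \cdot 10^{-10}$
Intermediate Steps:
$P = 2$ ($P = -3 + 5 = 2$)
$M{\left(d,h \right)} = 2 d h$ ($M{\left(d,h \right)} = h d 2 = d h 2 = 2 d h$)
$k{\left(s,L \right)} = 3 + L + s$ ($k{\left(s,L \right)} = \left(L + s\right) + 3 = 3 + L + s$)
$q{\left(p,Z \right)} = 6 + \left(8 + 2 p\right) \left(Z + 2 Z p\right)$ ($q{\left(p,Z \right)} = 6 + \left(p + \left(3 + p + 5\right)\right) \left(Z + 2 Z p\right) = 6 + \left(p + \left(8 + p\right)\right) \left(Z + 2 Z p\right) = 6 + \left(8 + 2 p\right) \left(Z + 2 Z p\right)$)
$\frac{1}{-118428 + q{\left(691,781 \right)}} = \frac{1}{-118428 + \left(6 + 8 \cdot 781 + 4 \cdot 781 \cdot 691^{2} + 18 \cdot 781 \cdot 691\right)} = \frac{1}{-118428 + \left(6 + 6248 + 4 \cdot 781 \cdot 477481 + 9714078\right)} = \frac{1}{-118428 + \left(6 + 6248 + 1491650644 + 9714078\right)} = \frac{1}{-118428 + 1501370976} = \frac{1}{1501252548}$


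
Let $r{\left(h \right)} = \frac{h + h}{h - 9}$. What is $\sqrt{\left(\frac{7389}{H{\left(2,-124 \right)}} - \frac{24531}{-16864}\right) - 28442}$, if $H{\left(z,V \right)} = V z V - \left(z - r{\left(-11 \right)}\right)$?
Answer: $\frac{i \sqrt{165408919055652577382}}{76262728} \approx 168.64 i$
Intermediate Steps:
$r{\left(h \right)} = \frac{2 h}{-9 + h}$
$H{\left(z,V \right)} = \frac{11}{10} - z + z V^{2}$ ($H{\left(z,V \right)} = V z V - \left(z + \frac{22}{-9 - 11}\right) = z V^{2} - \left(- \frac{11}{10} + z\right) = \frac{11}{10} - z + z V^{2}$)
$\sqrt{\left(\frac{7389}{H{\left(2,-124 \right)}} - \frac{24531}{-16864}\right) - 28442} = \sqrt{\left(\frac{7389}{\frac{11}{10} - 2 + 2 \left(-124\right)^{2}} - \frac{24531}{-16864}\right) - 28442} = \sqrt{\left(\frac{7389}{\frac{11}{10} - 2 + 2 \cdot 15376} - - \frac{1443}{992}\right) - 28442} = \sqrt{\left(\frac{7389}{\frac{11}{10} - 2 + 30752} + \frac{1443}{992}\right) - 28442} = \sqrt{\left(\frac{7389}{\frac{307511}{10}} + \frac{1443}{992}\right) - 28442} = \sqrt{\left(7389 \cdot \frac{10}{307511} + \frac{1443}{992}\right) - 28442} = \sqrt{\left(\frac{73890}{307511} + \frac{1443}{992}\right) - 28442} = \sqrt{\frac{517037253}{305050912} - 28442} = \sqrt{- \frac{8675741001851}{305050912}} = \frac{i \sqrt{165408919055652577382}}{76262728}$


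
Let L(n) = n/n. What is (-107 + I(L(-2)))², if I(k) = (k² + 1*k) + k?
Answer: 10816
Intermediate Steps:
L(n) = 1
I(k) = k² + 2*k (I(k) = (k² + k) + k = (k + k²) + k = k² + 2*k)
(-107 + I(L(-2)))² = (-107 + 1*(2 + 1))² = (-107 + 1*3)² = (-107 + 3)² = (-104)² = 10816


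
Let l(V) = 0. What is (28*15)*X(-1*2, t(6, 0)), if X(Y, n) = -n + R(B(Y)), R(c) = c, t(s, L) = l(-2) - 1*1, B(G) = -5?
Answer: -1680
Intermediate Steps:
t(s, L) = -1 (t(s, L) = 0 - 1*1 = 0 - 1 = -1)
X(Y, n) = -5 - n (X(Y, n) = -n - 5 = -5 - n)
(28*15)*X(-1*2, t(6, 0)) = (28*15)*(-5 - 1*(-1)) = 420*(-5 + 1) = 420*(-4) = -1680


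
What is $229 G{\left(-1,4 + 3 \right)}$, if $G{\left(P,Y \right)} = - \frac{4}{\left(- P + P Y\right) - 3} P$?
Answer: $- \frac{916}{9} \approx -101.78$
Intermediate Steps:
$G{\left(P,Y \right)} = - \frac{4 P}{-3 - P + P Y}$ ($G{\left(P,Y \right)} = - \frac{4}{-3 - P + P Y} P = - \frac{4 P}{-3 - P + P Y}$)
$229 G{\left(-1,4 + 3 \right)} = 229 \cdot 4 \left(-1\right) \frac{1}{3 - 1 - - (4 + 3)} = 229 \cdot 4 \left(-1\right) \frac{1}{3 - 1 - \left(-1\right) 7} = 229 \cdot 4 \left(-1\right) \frac{1}{3 - 1 + 7} = 229 \cdot 4 \left(-1\right) \frac{1}{9} = 229 \left(- \frac{4}{9}\right) = - \frac{916}{9}$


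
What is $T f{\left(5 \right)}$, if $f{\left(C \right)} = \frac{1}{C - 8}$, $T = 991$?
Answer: $- \frac{991}{3} \approx -330.33$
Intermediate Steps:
$f{\left(C \right)} = \frac{1}{-8 + C}$
$T f{\left(5 \right)} = \frac{991}{-8 + 5} = \frac{991}{-3} = 991 \left(- \frac{1}{3}\right) = - \frac{991}{3}$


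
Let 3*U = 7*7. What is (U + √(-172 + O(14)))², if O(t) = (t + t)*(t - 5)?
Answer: 3121/9 + 392*√5/3 ≈ 638.96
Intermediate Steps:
U = 49/3 (U = (7*7)/3 = (⅓)*49 = 49/3 ≈ 16.333)
O(t) = 2*t*(-5 + t) (O(t) = (2*t)*(-5 + t) = 2*t*(-5 + t))
(U + √(-172 + O(14)))² = (49/3 + √(-172 + 2*14*(-5 + 14)))² = (49/3 + √(-172 + 2*14*9))² = (49/3 + √(-172 + 252))² = (49/3 + √80)² = (49/3 + 4*√5)²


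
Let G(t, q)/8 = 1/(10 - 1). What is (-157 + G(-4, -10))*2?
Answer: -2810/9 ≈ -312.22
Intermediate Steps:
G(t, q) = 8/9 (G(t, q) = 8/(10 - 1) = 8/9)
(-157 + G(-4, -10))*2 = (-157 + 8/9)*2 = -1405/9*2 = -2810/9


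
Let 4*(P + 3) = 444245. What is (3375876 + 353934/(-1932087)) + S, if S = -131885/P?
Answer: 965834135310942598/286098934757 ≈ 3.3759e+6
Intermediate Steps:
P = 444233/4 (P = -3 + (1/4)*444245 = -3 + 444245/4 = 444233/4 ≈ 1.1106e+5)
S = -527540/444233 (S = -131885/444233/4 = -131885*4/444233 = -527540/444233 ≈ -1.1875)
(3375876 + 353934/(-1932087)) + S = (3375876 + 353934/(-1932087)) - 527540/444233 = (3375876 + 353934*(-1/1932087)) - 527540/444233 = (3375876 - 117978/644029) - 527540/444233 = 2174161926426/644029 - 527540/444233 = 965834135310942598/286098934757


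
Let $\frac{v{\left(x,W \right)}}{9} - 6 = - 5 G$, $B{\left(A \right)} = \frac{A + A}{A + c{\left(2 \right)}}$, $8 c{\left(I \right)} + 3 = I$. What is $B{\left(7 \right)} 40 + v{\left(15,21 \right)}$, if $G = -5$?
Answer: $\frac{3965}{11} \approx 360.45$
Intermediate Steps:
$c{\left(I \right)} = - \frac{3}{8} + \frac{I}{8}$
$B{\left(A \right)} = \frac{2 A}{- \frac{1}{8} + A}$ ($B{\left(A \right)} = \frac{A + A}{A + \left(- \frac{3}{8} + \frac{1}{8} \cdot 2\right)} = \frac{2 A}{A + \left(- \frac{3}{8} + \frac{1}{4}\right)} = \frac{2 A}{A - \frac{1}{8}} = \frac{2 A}{- \frac{1}{8} + A}$)
$v{\left(x,W \right)} = 279$ ($v{\left(x,W \right)} = 54 + 9 \left(\left(-5\right) \left(-5\right)\right) = 54 + 9 \cdot 25 = 54 + 225 = 279$)
$B{\left(7 \right)} 40 + v{\left(15,21 \right)} = 16 \cdot 7 \frac{1}{-1 + 8 \cdot 7} \cdot 40 + 279 = 16 \cdot 7 \frac{1}{-1 + 56} \cdot 40 + 279 = 16 \cdot 7 \cdot \frac{1}{55} \cdot 40 + 279 = \frac{112}{55} \cdot 40 + 279 = \frac{896}{11} + 279 = \frac{3965}{11}$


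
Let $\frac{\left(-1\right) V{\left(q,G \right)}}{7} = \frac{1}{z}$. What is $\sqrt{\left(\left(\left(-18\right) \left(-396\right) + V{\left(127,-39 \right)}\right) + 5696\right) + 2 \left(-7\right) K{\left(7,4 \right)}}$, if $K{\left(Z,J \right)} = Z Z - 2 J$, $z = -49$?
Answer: $\frac{\sqrt{600257}}{7} \approx 110.68$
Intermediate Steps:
$K{\left(Z,J \right)} = Z^{2} - 2 J$
$V{\left(q,G \right)} = \frac{1}{7}$ ($V{\left(q,G \right)} = - \frac{7}{-49} = \left(-7\right) \left(- \frac{1}{49}\right) = \frac{1}{7}$)
$\sqrt{\left(\left(\left(-18\right) \left(-396\right) + V{\left(127,-39 \right)}\right) + 5696\right) + 2 \left(-7\right) K{\left(7,4 \right)}} = \sqrt{\left(\left(\left(-18\right) \left(-396\right) + \frac{1}{7}\right) + 5696\right) + 2 \left(-7\right) \left(7^{2} - 8\right)} = \sqrt{\left(\left(7128 + \frac{1}{7}\right) + 5696\right) - 14 \left(49 - 8\right)} = \sqrt{\left(\frac{49897}{7} + 5696\right) - 574} = \sqrt{\frac{89769}{7} - 574} = \sqrt{\frac{85751}{7}} = \frac{\sqrt{600257}}{7}$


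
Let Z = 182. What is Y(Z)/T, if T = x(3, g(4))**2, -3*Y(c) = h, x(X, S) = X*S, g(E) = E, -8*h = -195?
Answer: -65/1152 ≈ -0.056424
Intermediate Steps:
h = 195/8 (h = -1/8*(-195) = 195/8 ≈ 24.375)
x(X, S) = S*X
Y(c) = -65/8 (Y(c) = -1/3*195/8 = -65/8)
T = 144 (T = (4*3)**2 = 12**2 = 144)
Y(Z)/T = -65/8/144 = -65/8*1/144 = -65/1152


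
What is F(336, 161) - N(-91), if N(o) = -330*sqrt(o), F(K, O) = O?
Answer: 161 + 330*I*sqrt(91) ≈ 161.0 + 3148.0*I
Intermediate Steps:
F(336, 161) - N(-91) = 161 - (-330)*sqrt(-91) = 161 - (-330)*I*sqrt(91) = 161 + 330*I*sqrt(91)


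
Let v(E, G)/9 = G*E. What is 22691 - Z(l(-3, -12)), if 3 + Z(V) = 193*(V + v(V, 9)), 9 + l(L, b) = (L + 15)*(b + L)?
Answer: 3013808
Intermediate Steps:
v(E, G) = 9*E*G (v(E, G) = 9*(G*E) = 9*(E*G) = 9*E*G)
l(L, b) = -9 + (15 + L)*(L + b) (l(L, b) = -9 + (L + 15)*(b + L) = -9 + (15 + L)*(L + b))
Z(V) = -3 + 15826*V (Z(V) = -3 + 193*(V + 9*V*9) = -3 + 193*(V + 81*V) = -3 + 193*(82*V) = -3 + 15826*V)
22691 - Z(l(-3, -12)) = 22691 - (-3 + 15826*(-9 + (-3)² + 15*(-3) + 15*(-12) - 3*(-12))) = 22691 - (-3 + 15826*(-9 + 9 - 45 - 180 + 36)) = 22691 - (-3 + 15826*(-189)) = 22691 - (-3 - 2991114) = 22691 - 1*(-2991117) = 22691 + 2991117 = 3013808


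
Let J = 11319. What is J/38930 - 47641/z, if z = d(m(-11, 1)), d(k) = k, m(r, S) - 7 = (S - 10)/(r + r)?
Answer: -40800765863/6345590 ≈ -6429.8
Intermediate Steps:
m(r, S) = 7 + (-10 + S)/(2*r) (m(r, S) = 7 + (S - 10)/(r + r) = 7 + (-10 + S)/((2*r)) = 7 + (-10 + S)*(1/(2*r)) = 7 + (-10 + S)/(2*r))
z = 163/22 (z = (½)*(-10 + 1 + 14*(-11))/(-11) = (½)*(-1/11)*(-10 + 1 - 154) = (½)*(-1/11)*(-163) = 163/22 ≈ 7.4091)
J/38930 - 47641/z = 11319/38930 - 47641/163/22 = 11319*(1/38930) - 47641*22/163 = 11319/38930 - 1048102/163 = -40800765863/6345590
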